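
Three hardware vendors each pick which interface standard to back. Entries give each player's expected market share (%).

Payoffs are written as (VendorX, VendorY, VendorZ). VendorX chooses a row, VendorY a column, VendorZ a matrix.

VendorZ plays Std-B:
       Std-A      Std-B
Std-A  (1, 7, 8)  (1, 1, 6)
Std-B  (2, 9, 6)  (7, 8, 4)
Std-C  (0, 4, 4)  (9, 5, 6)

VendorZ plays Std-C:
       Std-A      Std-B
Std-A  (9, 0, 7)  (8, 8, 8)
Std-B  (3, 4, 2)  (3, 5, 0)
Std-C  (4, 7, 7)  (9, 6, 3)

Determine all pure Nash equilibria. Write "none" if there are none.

VendorX against (Std-A, Std-B): payoffs 1, 2, 0 → best response Std-B.
VendorX against (Std-A, Std-C): payoffs 9, 3, 4 → best response Std-A.
VendorX against (Std-B, Std-B): payoffs 1, 7, 9 → best response Std-C.
VendorX against (Std-B, Std-C): payoffs 8, 3, 9 → best response Std-C.
VendorY against (Std-A, Std-B): payoffs 7, 1 → best response Std-A.
VendorY against (Std-A, Std-C): payoffs 0, 8 → best response Std-B.
VendorY against (Std-B, Std-B): payoffs 9, 8 → best response Std-A.
VendorY against (Std-B, Std-C): payoffs 4, 5 → best response Std-B.
VendorY against (Std-C, Std-B): payoffs 4, 5 → best response Std-B.
VendorY against (Std-C, Std-C): payoffs 7, 6 → best response Std-A.
VendorZ against (Std-A, Std-A): payoffs 8, 7 → best response Std-B.
VendorZ against (Std-A, Std-B): payoffs 6, 8 → best response Std-C.
VendorZ against (Std-B, Std-A): payoffs 6, 2 → best response Std-B.
VendorZ against (Std-B, Std-B): payoffs 4, 0 → best response Std-B.
VendorZ against (Std-C, Std-A): payoffs 4, 7 → best response Std-C.
VendorZ against (Std-C, Std-B): payoffs 6, 3 → best response Std-B.
Mutual best responses: (Std-B, Std-A, Std-B); (Std-C, Std-B, Std-B).

Pure-strategy Nash equilibria: (Std-B, Std-A, Std-B) and (Std-C, Std-B, Std-B)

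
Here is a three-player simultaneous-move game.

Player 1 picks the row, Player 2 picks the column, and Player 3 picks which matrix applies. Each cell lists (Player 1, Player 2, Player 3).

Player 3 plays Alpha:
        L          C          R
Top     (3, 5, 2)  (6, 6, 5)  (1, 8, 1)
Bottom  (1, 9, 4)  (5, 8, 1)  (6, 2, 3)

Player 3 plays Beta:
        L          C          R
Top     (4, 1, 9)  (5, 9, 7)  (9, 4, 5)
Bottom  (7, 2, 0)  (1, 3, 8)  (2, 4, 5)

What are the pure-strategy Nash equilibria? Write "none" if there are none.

Mark each player's best response to every combination of opponents' strategies; a profile where every player is best-responding is a pure Nash equilibrium.
Player 1 against (L, Alpha): payoffs 3, 1 → best response Top.
Player 1 against (L, Beta): payoffs 4, 7 → best response Bottom.
Player 1 against (C, Alpha): payoffs 6, 5 → best response Top.
Player 1 against (C, Beta): payoffs 5, 1 → best response Top.
Player 1 against (R, Alpha): payoffs 1, 6 → best response Bottom.
Player 1 against (R, Beta): payoffs 9, 2 → best response Top.
Player 2 against (Top, Alpha): payoffs 5, 6, 8 → best response R.
Player 2 against (Top, Beta): payoffs 1, 9, 4 → best response C.
Player 2 against (Bottom, Alpha): payoffs 9, 8, 2 → best response L.
Player 2 against (Bottom, Beta): payoffs 2, 3, 4 → best response R.
Player 3 against (Top, L): payoffs 2, 9 → best response Beta.
Player 3 against (Top, C): payoffs 5, 7 → best response Beta.
Player 3 against (Top, R): payoffs 1, 5 → best response Beta.
Player 3 against (Bottom, L): payoffs 4, 0 → best response Alpha.
Player 3 against (Bottom, C): payoffs 1, 8 → best response Beta.
Player 3 against (Bottom, R): payoffs 3, 5 → best response Beta.
Mutual best responses: (Top, C, Beta).

(Top, C, Beta)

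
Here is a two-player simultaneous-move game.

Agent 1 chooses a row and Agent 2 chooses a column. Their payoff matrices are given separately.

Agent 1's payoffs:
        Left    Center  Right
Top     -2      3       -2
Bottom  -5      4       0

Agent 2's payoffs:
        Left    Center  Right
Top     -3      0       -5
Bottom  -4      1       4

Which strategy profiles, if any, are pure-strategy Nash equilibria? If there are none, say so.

(Bottom, Right)

Agent 1 against Left: payoffs -2, -5 → best response Top.
Agent 1 against Center: payoffs 3, 4 → best response Bottom.
Agent 1 against Right: payoffs -2, 0 → best response Bottom.
Agent 2 against Top: payoffs -3, 0, -5 → best response Center.
Agent 2 against Bottom: payoffs -4, 1, 4 → best response Right.
Mutual best responses: (Bottom, Right).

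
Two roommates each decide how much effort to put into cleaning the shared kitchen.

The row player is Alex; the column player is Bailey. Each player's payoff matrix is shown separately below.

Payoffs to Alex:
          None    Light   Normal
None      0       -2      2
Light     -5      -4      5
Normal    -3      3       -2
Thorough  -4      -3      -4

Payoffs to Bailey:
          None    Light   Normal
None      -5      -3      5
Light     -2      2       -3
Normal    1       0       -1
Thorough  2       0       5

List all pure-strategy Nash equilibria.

Alex against None: payoffs 0, -5, -3, -4 → best response None.
Alex against Light: payoffs -2, -4, 3, -3 → best response Normal.
Alex against Normal: payoffs 2, 5, -2, -4 → best response Light.
Bailey against None: payoffs -5, -3, 5 → best response Normal.
Bailey against Light: payoffs -2, 2, -3 → best response Light.
Bailey against Normal: payoffs 1, 0, -1 → best response None.
Bailey against Thorough: payoffs 2, 0, 5 → best response Normal.
No profile is a mutual best response for all players.

There is no pure-strategy Nash equilibrium.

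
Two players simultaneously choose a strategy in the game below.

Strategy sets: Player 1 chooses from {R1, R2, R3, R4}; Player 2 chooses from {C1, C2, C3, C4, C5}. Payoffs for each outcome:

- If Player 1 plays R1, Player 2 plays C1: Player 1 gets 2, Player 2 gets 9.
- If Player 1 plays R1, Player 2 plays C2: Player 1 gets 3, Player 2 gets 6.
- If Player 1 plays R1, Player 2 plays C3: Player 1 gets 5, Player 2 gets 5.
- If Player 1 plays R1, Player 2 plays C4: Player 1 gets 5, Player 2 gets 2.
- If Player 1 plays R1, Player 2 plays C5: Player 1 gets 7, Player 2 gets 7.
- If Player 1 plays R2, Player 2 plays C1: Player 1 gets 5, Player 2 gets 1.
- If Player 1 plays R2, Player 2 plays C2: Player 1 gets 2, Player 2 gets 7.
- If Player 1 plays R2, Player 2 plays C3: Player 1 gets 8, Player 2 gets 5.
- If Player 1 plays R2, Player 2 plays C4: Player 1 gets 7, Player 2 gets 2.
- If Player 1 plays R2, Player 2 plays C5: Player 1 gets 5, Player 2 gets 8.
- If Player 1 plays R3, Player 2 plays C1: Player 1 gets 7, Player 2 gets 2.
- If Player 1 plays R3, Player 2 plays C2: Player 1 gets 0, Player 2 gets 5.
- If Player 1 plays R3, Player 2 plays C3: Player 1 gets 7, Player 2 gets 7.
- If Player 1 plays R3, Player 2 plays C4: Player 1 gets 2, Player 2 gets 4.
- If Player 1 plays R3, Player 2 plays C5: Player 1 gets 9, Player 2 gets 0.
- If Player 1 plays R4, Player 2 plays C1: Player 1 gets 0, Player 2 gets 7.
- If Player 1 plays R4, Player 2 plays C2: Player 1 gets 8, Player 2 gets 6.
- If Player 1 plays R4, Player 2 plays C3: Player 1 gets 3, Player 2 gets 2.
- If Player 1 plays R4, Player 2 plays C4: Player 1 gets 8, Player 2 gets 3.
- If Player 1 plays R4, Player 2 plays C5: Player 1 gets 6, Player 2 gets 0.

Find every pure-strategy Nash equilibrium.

(R1, C1): Player 1 can switch to R2 (2 → 5). Not NE.
(R1, C2): Player 1 can switch to R4 (3 → 8). Not NE.
(R1, C3): Player 1 can switch to R2 (5 → 8). Not NE.
(R1, C4): Player 1 can switch to R2 (5 → 7). Not NE.
(R1, C5): Player 1 can switch to R3 (7 → 9). Not NE.
(R2, C1): Player 1 can switch to R3 (5 → 7). Not NE.
(The remaining 14 profiles each have a profitable deviation by the same check.)

This game has no pure Nash equilibrium.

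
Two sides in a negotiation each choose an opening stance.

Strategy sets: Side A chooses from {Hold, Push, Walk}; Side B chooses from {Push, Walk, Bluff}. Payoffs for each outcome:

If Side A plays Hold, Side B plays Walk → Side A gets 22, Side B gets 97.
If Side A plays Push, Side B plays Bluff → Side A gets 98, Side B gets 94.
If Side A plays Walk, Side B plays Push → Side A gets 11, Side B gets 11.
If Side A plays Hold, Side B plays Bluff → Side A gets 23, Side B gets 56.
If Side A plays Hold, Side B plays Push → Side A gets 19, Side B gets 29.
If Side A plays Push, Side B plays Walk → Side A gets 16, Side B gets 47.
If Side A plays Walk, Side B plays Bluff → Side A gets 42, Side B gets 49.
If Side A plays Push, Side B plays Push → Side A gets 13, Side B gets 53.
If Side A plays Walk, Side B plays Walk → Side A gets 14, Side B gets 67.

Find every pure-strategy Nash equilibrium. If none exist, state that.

Check each profile: it is a Nash equilibrium iff no player can strictly gain by switching unilaterally.
(Hold, Push): Side B can switch to Walk (29 → 97). Not NE.
(Hold, Walk): Side A gets 22, best alternative 16; Side B gets 97, best alternative 56. No profitable deviation — NE.
(Hold, Bluff): Side A can switch to Push (23 → 98). Not NE.
(Push, Push): Side A can switch to Hold (13 → 19). Not NE.
(Push, Walk): Side A can switch to Hold (16 → 22). Not NE.
(Push, Bluff): Side A gets 98, best alternative 42; Side B gets 94, best alternative 53. No profitable deviation — NE.
(Walk, Push): Side A can switch to Hold (11 → 19). Not NE.
(Walk, Walk): Side A can switch to Hold (14 → 22). Not NE.
(Walk, Bluff): Side A can switch to Push (42 → 98). Not NE.

Pure-strategy Nash equilibria: (Hold, Walk); (Push, Bluff)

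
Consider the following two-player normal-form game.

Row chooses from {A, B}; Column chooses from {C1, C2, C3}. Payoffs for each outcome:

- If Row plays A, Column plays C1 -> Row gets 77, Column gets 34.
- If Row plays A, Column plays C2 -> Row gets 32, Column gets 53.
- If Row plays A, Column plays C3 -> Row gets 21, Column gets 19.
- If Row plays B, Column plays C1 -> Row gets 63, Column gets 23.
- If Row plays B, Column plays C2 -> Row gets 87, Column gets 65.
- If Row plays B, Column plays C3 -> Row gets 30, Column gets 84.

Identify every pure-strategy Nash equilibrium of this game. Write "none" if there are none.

(A, C1): Column can switch to C2 (34 → 53). Not NE.
(A, C2): Row can switch to B (32 → 87). Not NE.
(A, C3): Row can switch to B (21 → 30). Not NE.
(B, C1): Row can switch to A (63 → 77). Not NE.
(B, C2): Column can switch to C3 (65 → 84). Not NE.
(B, C3): Row gets 30, best alternative 21; Column gets 84, best alternative 65. No profitable deviation — NE.

(B, C3)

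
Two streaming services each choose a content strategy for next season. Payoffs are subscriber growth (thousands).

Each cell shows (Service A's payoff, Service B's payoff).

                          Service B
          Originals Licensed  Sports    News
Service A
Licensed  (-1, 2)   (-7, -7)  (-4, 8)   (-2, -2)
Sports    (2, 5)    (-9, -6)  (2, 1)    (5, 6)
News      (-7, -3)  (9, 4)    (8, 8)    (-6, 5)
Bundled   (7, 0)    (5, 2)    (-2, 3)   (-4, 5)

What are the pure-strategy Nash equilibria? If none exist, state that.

(Licensed, Originals): Service A can switch to Sports (-1 → 2). Not NE.
(Licensed, Licensed): Service A can switch to News (-7 → 9). Not NE.
(Licensed, Sports): Service A can switch to Sports (-4 → 2). Not NE.
(Licensed, News): Service A can switch to Sports (-2 → 5). Not NE.
(Sports, Originals): Service A can switch to Bundled (2 → 7). Not NE.
(Sports, Licensed): Service A can switch to Licensed (-9 → -7). Not NE.
(Sports, Sports): Service A can switch to News (2 → 8). Not NE.
(Sports, News): Service A gets 5, best alternative -2; Service B gets 6, best alternative 5. No profitable deviation — NE.
(News, Originals): Service A can switch to Licensed (-7 → -1). Not NE.
(News, Licensed): Service B can switch to Sports (4 → 8). Not NE.
(News, Sports): Service A gets 8, best alternative 2; Service B gets 8, best alternative 5. No profitable deviation — NE.
(News, News): Service A can switch to Licensed (-6 → -2). Not NE.
(The remaining 4 profiles each have a profitable deviation by the same check.)

Pure-strategy Nash equilibria: (Sports, News); (News, Sports)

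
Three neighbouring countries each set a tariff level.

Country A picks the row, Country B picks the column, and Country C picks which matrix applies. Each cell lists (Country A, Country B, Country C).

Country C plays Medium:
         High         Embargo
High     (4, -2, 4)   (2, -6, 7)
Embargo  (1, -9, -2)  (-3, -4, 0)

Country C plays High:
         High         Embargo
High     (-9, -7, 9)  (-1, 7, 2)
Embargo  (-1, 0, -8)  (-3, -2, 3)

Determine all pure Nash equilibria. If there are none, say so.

For each player, find the best response to each opponent profile; mutual best responses are the pure NE.
Country A against (High, Medium): payoffs 4, 1 → best response High.
Country A against (High, High): payoffs -9, -1 → best response Embargo.
Country A against (Embargo, Medium): payoffs 2, -3 → best response High.
Country A against (Embargo, High): payoffs -1, -3 → best response High.
Country B against (High, Medium): payoffs -2, -6 → best response High.
Country B against (High, High): payoffs -7, 7 → best response Embargo.
Country B against (Embargo, Medium): payoffs -9, -4 → best response Embargo.
Country B against (Embargo, High): payoffs 0, -2 → best response High.
Country C against (High, High): payoffs 4, 9 → best response High.
Country C against (High, Embargo): payoffs 7, 2 → best response Medium.
Country C against (Embargo, High): payoffs -2, -8 → best response Medium.
Country C against (Embargo, Embargo): payoffs 0, 3 → best response High.
No profile is a mutual best response for all players.

This game has no pure Nash equilibrium.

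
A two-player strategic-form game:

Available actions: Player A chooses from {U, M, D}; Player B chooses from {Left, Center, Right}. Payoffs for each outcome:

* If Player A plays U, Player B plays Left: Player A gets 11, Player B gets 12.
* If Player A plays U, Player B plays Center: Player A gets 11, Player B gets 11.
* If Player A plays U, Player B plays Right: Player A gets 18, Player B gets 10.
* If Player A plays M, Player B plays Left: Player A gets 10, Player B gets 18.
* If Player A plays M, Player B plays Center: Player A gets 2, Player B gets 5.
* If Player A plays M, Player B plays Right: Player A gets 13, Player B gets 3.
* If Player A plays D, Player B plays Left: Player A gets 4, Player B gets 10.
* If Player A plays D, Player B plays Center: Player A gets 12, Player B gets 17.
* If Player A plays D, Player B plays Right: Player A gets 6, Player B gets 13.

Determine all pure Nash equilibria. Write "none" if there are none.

(U, Left); (D, Center)

For each strategy profile, look for a profitable unilateral deviation.
(U, Left): Player A gets 11, best alternative 10; Player B gets 12, best alternative 11. No profitable deviation — NE.
(U, Center): Player A can switch to D (11 → 12). Not NE.
(U, Right): Player B can switch to Left (10 → 12). Not NE.
(M, Left): Player A can switch to U (10 → 11). Not NE.
(M, Center): Player A can switch to U (2 → 11). Not NE.
(M, Right): Player A can switch to U (13 → 18). Not NE.
(D, Left): Player A can switch to U (4 → 11). Not NE.
(D, Center): Player A gets 12, best alternative 11; Player B gets 17, best alternative 13. No profitable deviation — NE.
(D, Right): Player A can switch to U (6 → 18). Not NE.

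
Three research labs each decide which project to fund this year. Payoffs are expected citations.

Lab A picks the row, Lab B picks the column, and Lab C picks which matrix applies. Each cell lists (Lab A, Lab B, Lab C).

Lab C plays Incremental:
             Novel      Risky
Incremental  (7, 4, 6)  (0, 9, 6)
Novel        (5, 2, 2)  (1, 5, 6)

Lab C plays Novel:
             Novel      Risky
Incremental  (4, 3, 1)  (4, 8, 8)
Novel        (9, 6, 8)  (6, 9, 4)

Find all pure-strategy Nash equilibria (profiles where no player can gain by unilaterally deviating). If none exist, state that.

(Incremental, Novel, Incremental): Lab B can switch to Risky (4 → 9). Not NE.
(Incremental, Novel, Novel): Lab A can switch to Novel (4 → 9). Not NE.
(Incremental, Risky, Incremental): Lab A can switch to Novel (0 → 1). Not NE.
(Incremental, Risky, Novel): Lab A can switch to Novel (4 → 6). Not NE.
(Novel, Novel, Incremental): Lab A can switch to Incremental (5 → 7). Not NE.
(Novel, Novel, Novel): Lab B can switch to Risky (6 → 9). Not NE.
(Novel, Risky, Incremental): Lab A gets 1, best alternative 0; Lab B gets 5, best alternative 2; Lab C gets 6, best alternative 4. No profitable deviation — NE.
(Novel, Risky, Novel): Lab C can switch to Incremental (4 → 6). Not NE.

(Novel, Risky, Incremental)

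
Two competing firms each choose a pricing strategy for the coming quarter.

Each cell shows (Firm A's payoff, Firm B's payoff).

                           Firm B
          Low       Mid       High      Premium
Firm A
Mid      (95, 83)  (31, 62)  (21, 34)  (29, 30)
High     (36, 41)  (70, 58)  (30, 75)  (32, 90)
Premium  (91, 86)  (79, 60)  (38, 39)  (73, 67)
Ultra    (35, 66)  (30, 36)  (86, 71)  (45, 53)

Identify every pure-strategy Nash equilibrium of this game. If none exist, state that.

(Mid, Low) and (Ultra, High)

Mark each player's best response to every combination of opponents' strategies; a profile where every player is best-responding is a pure Nash equilibrium.
Firm A against Low: payoffs 95, 36, 91, 35 → best response Mid.
Firm A against Mid: payoffs 31, 70, 79, 30 → best response Premium.
Firm A against High: payoffs 21, 30, 38, 86 → best response Ultra.
Firm A against Premium: payoffs 29, 32, 73, 45 → best response Premium.
Firm B against Mid: payoffs 83, 62, 34, 30 → best response Low.
Firm B against High: payoffs 41, 58, 75, 90 → best response Premium.
Firm B against Premium: payoffs 86, 60, 39, 67 → best response Low.
Firm B against Ultra: payoffs 66, 36, 71, 53 → best response High.
Mutual best responses: (Mid, Low); (Ultra, High).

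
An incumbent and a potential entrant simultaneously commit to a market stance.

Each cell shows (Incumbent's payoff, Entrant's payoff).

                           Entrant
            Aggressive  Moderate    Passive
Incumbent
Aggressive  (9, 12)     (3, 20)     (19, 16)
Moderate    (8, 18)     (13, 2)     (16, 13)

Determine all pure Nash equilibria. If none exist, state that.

Check each profile: it is a Nash equilibrium iff no player can strictly gain by switching unilaterally.
(Aggressive, Aggressive): Entrant can switch to Moderate (12 → 20). Not NE.
(Aggressive, Moderate): Incumbent can switch to Moderate (3 → 13). Not NE.
(Aggressive, Passive): Entrant can switch to Moderate (16 → 20). Not NE.
(Moderate, Aggressive): Incumbent can switch to Aggressive (8 → 9). Not NE.
(Moderate, Moderate): Entrant can switch to Aggressive (2 → 18). Not NE.
(Moderate, Passive): Incumbent can switch to Aggressive (16 → 19). Not NE.

This game has no pure Nash equilibrium.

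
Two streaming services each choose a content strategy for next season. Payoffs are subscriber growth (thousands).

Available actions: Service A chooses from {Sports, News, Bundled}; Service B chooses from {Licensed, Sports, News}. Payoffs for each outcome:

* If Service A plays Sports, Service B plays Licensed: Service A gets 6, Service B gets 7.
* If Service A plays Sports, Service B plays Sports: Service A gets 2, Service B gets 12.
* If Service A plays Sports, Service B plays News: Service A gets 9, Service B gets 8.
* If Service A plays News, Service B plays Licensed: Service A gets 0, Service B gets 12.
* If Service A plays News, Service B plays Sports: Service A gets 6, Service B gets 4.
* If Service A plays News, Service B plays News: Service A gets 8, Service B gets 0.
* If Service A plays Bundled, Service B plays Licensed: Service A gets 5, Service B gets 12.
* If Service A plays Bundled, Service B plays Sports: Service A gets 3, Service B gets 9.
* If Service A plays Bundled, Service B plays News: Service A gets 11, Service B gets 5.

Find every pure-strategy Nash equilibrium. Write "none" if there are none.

Service A against Licensed: payoffs 6, 0, 5 → best response Sports.
Service A against Sports: payoffs 2, 6, 3 → best response News.
Service A against News: payoffs 9, 8, 11 → best response Bundled.
Service B against Sports: payoffs 7, 12, 8 → best response Sports.
Service B against News: payoffs 12, 4, 0 → best response Licensed.
Service B against Bundled: payoffs 12, 9, 5 → best response Licensed.
No profile is a mutual best response for all players.

There is no pure-strategy Nash equilibrium.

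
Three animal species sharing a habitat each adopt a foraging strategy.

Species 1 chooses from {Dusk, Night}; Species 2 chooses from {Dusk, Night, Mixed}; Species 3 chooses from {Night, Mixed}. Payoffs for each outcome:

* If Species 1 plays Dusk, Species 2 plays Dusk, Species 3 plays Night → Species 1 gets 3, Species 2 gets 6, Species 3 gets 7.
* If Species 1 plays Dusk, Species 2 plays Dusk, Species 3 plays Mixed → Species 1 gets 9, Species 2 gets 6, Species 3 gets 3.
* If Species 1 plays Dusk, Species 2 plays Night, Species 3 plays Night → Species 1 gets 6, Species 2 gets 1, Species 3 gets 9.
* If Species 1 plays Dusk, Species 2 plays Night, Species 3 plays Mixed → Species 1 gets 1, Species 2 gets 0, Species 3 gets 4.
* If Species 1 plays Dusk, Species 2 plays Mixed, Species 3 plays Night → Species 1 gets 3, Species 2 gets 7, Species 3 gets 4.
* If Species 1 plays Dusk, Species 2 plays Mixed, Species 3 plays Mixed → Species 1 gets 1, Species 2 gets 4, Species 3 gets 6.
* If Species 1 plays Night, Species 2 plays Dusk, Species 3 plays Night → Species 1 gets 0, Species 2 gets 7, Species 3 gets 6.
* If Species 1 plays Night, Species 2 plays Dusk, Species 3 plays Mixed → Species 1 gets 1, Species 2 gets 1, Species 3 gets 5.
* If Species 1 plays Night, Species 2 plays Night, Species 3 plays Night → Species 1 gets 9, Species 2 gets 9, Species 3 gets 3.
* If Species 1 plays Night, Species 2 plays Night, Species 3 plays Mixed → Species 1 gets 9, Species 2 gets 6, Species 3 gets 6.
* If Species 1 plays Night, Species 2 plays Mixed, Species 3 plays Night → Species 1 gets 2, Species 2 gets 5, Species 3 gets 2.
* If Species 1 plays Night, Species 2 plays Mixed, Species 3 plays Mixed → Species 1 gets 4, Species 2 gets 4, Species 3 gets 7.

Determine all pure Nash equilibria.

(Dusk, Dusk, Night): Species 2 can switch to Mixed (6 → 7). Not NE.
(Dusk, Dusk, Mixed): Species 3 can switch to Night (3 → 7). Not NE.
(Dusk, Night, Night): Species 1 can switch to Night (6 → 9). Not NE.
(Dusk, Night, Mixed): Species 1 can switch to Night (1 → 9). Not NE.
(Dusk, Mixed, Night): Species 3 can switch to Mixed (4 → 6). Not NE.
(Dusk, Mixed, Mixed): Species 1 can switch to Night (1 → 4). Not NE.
(Night, Dusk, Night): Species 1 can switch to Dusk (0 → 3). Not NE.
(Night, Dusk, Mixed): Species 1 can switch to Dusk (1 → 9). Not NE.
(Night, Night, Night): Species 3 can switch to Mixed (3 → 6). Not NE.
(Night, Night, Mixed): Species 1 gets 9, best alternative 1; Species 2 gets 6, best alternative 4; Species 3 gets 6, best alternative 3. No profitable deviation — NE.
(Night, Mixed, Night): Species 1 can switch to Dusk (2 → 3). Not NE.
(Night, Mixed, Mixed): Species 2 can switch to Night (4 → 6). Not NE.

Pure NE: (Night, Night, Mixed)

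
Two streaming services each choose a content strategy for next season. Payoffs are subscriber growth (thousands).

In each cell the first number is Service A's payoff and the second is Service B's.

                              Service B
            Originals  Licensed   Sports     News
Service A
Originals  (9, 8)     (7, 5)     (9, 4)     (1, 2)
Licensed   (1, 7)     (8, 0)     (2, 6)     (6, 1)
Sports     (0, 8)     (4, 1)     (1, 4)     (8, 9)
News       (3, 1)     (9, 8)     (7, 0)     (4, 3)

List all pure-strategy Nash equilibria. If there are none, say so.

Service A against Originals: payoffs 9, 1, 0, 3 → best response Originals.
Service A against Licensed: payoffs 7, 8, 4, 9 → best response News.
Service A against Sports: payoffs 9, 2, 1, 7 → best response Originals.
Service A against News: payoffs 1, 6, 8, 4 → best response Sports.
Service B against Originals: payoffs 8, 5, 4, 2 → best response Originals.
Service B against Licensed: payoffs 7, 0, 6, 1 → best response Originals.
Service B against Sports: payoffs 8, 1, 4, 9 → best response News.
Service B against News: payoffs 1, 8, 0, 3 → best response Licensed.
Mutual best responses: (Originals, Originals); (Sports, News); (News, Licensed).

Pure-strategy Nash equilibria: (Originals, Originals); (Sports, News); (News, Licensed)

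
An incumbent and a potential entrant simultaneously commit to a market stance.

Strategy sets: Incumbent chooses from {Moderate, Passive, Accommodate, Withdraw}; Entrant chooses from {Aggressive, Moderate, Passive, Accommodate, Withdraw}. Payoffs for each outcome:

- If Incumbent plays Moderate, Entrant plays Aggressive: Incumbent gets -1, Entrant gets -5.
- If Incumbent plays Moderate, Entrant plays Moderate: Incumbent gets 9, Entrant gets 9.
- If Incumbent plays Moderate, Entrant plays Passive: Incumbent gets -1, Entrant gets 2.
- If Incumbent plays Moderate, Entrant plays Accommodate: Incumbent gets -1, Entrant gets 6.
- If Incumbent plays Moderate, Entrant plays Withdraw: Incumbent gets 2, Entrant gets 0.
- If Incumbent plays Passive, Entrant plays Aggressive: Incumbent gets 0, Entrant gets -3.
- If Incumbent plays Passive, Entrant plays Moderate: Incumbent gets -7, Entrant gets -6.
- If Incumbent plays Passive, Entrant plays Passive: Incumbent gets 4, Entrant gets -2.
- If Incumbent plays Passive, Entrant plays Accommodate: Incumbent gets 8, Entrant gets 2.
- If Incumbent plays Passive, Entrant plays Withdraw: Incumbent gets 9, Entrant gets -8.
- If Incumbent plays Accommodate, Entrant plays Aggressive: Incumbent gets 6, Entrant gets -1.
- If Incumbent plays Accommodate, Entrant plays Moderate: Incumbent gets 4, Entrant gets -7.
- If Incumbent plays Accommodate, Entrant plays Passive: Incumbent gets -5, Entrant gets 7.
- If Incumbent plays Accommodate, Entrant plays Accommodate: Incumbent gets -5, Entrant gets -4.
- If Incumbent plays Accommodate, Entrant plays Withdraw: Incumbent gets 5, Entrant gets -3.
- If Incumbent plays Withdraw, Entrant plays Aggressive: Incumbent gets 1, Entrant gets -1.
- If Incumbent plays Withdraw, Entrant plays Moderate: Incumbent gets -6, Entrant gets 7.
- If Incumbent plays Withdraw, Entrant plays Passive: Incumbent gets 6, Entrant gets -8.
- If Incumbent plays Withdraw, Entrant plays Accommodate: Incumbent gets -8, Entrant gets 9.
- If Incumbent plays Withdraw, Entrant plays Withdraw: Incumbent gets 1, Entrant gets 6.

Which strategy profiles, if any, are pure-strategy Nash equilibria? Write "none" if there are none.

(Moderate, Aggressive): Incumbent can switch to Passive (-1 → 0). Not NE.
(Moderate, Moderate): Incumbent gets 9, best alternative 4; Entrant gets 9, best alternative 6. No profitable deviation — NE.
(Moderate, Passive): Incumbent can switch to Passive (-1 → 4). Not NE.
(Moderate, Accommodate): Incumbent can switch to Passive (-1 → 8). Not NE.
(Moderate, Withdraw): Incumbent can switch to Passive (2 → 9). Not NE.
(Passive, Aggressive): Incumbent can switch to Accommodate (0 → 6). Not NE.
(Passive, Moderate): Incumbent can switch to Moderate (-7 → 9). Not NE.
(Passive, Passive): Incumbent can switch to Withdraw (4 → 6). Not NE.
(Passive, Accommodate): Incumbent gets 8, best alternative -1; Entrant gets 2, best alternative -2. No profitable deviation — NE.
(Passive, Withdraw): Entrant can switch to Aggressive (-8 → -3). Not NE.
(Accommodate, Aggressive): Entrant can switch to Passive (-1 → 7). Not NE.
(Accommodate, Moderate): Incumbent can switch to Moderate (4 → 9). Not NE.
(The remaining 8 profiles each have a profitable deviation by the same check.)

The pure Nash equilibria are (Moderate, Moderate) and (Passive, Accommodate).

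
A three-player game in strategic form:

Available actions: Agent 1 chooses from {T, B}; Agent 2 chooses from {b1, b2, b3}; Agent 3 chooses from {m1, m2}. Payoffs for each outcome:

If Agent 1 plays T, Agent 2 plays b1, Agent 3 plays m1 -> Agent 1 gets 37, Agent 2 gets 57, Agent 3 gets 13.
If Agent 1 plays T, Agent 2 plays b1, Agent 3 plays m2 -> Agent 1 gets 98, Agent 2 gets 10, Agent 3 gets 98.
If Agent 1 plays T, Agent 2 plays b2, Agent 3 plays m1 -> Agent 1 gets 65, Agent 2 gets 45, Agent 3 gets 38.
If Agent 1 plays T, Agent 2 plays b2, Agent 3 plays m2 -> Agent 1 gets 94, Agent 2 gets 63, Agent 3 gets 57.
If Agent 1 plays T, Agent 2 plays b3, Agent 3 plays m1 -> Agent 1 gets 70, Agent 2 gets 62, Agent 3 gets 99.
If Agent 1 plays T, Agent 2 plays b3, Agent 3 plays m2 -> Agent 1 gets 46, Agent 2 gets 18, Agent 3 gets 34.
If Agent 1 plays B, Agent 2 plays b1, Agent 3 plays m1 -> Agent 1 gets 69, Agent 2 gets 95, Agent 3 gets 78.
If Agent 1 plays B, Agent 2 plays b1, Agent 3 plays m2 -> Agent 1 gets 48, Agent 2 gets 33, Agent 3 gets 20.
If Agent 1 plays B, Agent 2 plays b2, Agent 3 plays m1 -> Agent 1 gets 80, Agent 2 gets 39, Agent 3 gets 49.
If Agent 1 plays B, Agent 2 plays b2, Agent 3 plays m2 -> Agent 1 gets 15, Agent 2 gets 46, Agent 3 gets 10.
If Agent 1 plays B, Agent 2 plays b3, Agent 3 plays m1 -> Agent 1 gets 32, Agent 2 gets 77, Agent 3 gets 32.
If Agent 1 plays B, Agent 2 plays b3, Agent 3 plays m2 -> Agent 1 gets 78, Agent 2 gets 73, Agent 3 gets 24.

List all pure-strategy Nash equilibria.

(T, b2, m2); (T, b3, m1); (B, b1, m1)

Check each profile: it is a Nash equilibrium iff no player can strictly gain by switching unilaterally.
(T, b1, m1): Agent 1 can switch to B (37 → 69). Not NE.
(T, b1, m2): Agent 2 can switch to b2 (10 → 63). Not NE.
(T, b2, m1): Agent 1 can switch to B (65 → 80). Not NE.
(T, b2, m2): Agent 1 gets 94, best alternative 15; Agent 2 gets 63, best alternative 18; Agent 3 gets 57, best alternative 38. No profitable deviation — NE.
(T, b3, m1): Agent 1 gets 70, best alternative 32; Agent 2 gets 62, best alternative 57; Agent 3 gets 99, best alternative 34. No profitable deviation — NE.
(T, b3, m2): Agent 1 can switch to B (46 → 78). Not NE.
(B, b1, m1): Agent 1 gets 69, best alternative 37; Agent 2 gets 95, best alternative 77; Agent 3 gets 78, best alternative 20. No profitable deviation — NE.
(B, b1, m2): Agent 1 can switch to T (48 → 98). Not NE.
(B, b2, m1): Agent 2 can switch to b1 (39 → 95). Not NE.
(B, b2, m2): Agent 1 can switch to T (15 → 94). Not NE.
(B, b3, m1): Agent 1 can switch to T (32 → 70). Not NE.
(The remaining 1 profile has a profitable deviation by the same check.)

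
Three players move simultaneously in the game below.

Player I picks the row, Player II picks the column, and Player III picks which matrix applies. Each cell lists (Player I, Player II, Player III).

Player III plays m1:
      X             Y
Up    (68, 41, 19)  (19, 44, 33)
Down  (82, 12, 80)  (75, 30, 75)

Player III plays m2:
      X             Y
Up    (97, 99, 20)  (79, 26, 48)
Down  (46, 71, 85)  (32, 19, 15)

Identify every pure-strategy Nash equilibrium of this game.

Mark each player's best response to every combination of opponents' strategies; a profile where every player is best-responding is a pure Nash equilibrium.
Player I against (X, m1): payoffs 68, 82 → best response Down.
Player I against (X, m2): payoffs 97, 46 → best response Up.
Player I against (Y, m1): payoffs 19, 75 → best response Down.
Player I against (Y, m2): payoffs 79, 32 → best response Up.
Player II against (Up, m1): payoffs 41, 44 → best response Y.
Player II against (Up, m2): payoffs 99, 26 → best response X.
Player II against (Down, m1): payoffs 12, 30 → best response Y.
Player II against (Down, m2): payoffs 71, 19 → best response X.
Player III against (Up, X): payoffs 19, 20 → best response m2.
Player III against (Up, Y): payoffs 33, 48 → best response m2.
Player III against (Down, X): payoffs 80, 85 → best response m2.
Player III against (Down, Y): payoffs 75, 15 → best response m1.
Mutual best responses: (Up, X, m2); (Down, Y, m1).

(Up, X, m2) and (Down, Y, m1)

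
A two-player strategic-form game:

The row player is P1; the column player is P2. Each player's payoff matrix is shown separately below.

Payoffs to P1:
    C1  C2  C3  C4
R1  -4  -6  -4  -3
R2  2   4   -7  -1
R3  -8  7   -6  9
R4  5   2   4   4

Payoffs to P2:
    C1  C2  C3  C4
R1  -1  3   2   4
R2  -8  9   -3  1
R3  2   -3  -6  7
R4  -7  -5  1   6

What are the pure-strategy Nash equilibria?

P1 against C1: payoffs -4, 2, -8, 5 → best response R4.
P1 against C2: payoffs -6, 4, 7, 2 → best response R3.
P1 against C3: payoffs -4, -7, -6, 4 → best response R4.
P1 against C4: payoffs -3, -1, 9, 4 → best response R3.
P2 against R1: payoffs -1, 3, 2, 4 → best response C4.
P2 against R2: payoffs -8, 9, -3, 1 → best response C2.
P2 against R3: payoffs 2, -3, -6, 7 → best response C4.
P2 against R4: payoffs -7, -5, 1, 6 → best response C4.
Mutual best responses: (R3, C4).

The unique pure-strategy Nash equilibrium is (R3, C4).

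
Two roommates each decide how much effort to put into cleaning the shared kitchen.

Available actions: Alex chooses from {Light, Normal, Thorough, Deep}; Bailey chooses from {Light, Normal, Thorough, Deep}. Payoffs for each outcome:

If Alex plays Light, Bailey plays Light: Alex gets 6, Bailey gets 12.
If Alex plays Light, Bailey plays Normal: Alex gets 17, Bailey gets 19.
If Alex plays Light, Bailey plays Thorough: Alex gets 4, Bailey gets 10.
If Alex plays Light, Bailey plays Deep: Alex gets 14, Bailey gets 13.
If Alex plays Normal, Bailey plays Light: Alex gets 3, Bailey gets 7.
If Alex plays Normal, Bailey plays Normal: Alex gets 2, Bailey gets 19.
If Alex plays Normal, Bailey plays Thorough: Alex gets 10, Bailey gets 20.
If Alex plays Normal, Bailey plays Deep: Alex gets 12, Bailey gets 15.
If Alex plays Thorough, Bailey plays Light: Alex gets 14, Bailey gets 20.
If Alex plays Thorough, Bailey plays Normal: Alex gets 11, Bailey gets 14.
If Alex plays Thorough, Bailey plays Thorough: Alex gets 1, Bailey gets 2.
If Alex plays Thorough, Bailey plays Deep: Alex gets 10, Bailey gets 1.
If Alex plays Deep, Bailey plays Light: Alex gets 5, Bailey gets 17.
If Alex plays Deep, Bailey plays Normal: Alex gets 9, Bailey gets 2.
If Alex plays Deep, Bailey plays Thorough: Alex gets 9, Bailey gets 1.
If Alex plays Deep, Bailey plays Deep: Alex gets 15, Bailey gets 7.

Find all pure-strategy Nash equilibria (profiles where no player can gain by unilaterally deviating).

Mark each player's best response to every combination of opponents' strategies; a profile where every player is best-responding is a pure Nash equilibrium.
Alex against Light: payoffs 6, 3, 14, 5 → best response Thorough.
Alex against Normal: payoffs 17, 2, 11, 9 → best response Light.
Alex against Thorough: payoffs 4, 10, 1, 9 → best response Normal.
Alex against Deep: payoffs 14, 12, 10, 15 → best response Deep.
Bailey against Light: payoffs 12, 19, 10, 13 → best response Normal.
Bailey against Normal: payoffs 7, 19, 20, 15 → best response Thorough.
Bailey against Thorough: payoffs 20, 14, 2, 1 → best response Light.
Bailey against Deep: payoffs 17, 2, 1, 7 → best response Light.
Mutual best responses: (Light, Normal); (Normal, Thorough); (Thorough, Light).

The pure Nash equilibria are (Light, Normal) and (Normal, Thorough) and (Thorough, Light).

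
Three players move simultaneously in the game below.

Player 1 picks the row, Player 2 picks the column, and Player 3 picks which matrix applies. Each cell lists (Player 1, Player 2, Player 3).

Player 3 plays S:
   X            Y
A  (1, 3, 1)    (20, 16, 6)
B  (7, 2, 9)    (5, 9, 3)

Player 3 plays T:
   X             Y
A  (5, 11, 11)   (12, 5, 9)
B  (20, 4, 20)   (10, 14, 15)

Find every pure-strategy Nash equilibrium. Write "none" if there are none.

none

Player 1 against (X, S): payoffs 1, 7 → best response B.
Player 1 against (X, T): payoffs 5, 20 → best response B.
Player 1 against (Y, S): payoffs 20, 5 → best response A.
Player 1 against (Y, T): payoffs 12, 10 → best response A.
Player 2 against (A, S): payoffs 3, 16 → best response Y.
Player 2 against (A, T): payoffs 11, 5 → best response X.
Player 2 against (B, S): payoffs 2, 9 → best response Y.
Player 2 against (B, T): payoffs 4, 14 → best response Y.
Player 3 against (A, X): payoffs 1, 11 → best response T.
Player 3 against (A, Y): payoffs 6, 9 → best response T.
Player 3 against (B, X): payoffs 9, 20 → best response T.
Player 3 against (B, Y): payoffs 3, 15 → best response T.
No profile is a mutual best response for all players.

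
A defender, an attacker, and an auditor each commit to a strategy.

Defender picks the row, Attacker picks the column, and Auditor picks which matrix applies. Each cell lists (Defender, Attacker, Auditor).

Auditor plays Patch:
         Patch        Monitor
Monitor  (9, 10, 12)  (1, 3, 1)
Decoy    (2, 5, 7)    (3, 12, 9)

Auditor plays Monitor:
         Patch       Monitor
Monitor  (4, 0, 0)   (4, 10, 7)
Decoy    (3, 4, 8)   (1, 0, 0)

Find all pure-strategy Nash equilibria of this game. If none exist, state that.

(Monitor, Patch, Patch), (Monitor, Monitor, Monitor), (Decoy, Monitor, Patch)

(Monitor, Patch, Patch): Defender gets 9, best alternative 2; Attacker gets 10, best alternative 3; Auditor gets 12, best alternative 0. No profitable deviation — NE.
(Monitor, Patch, Monitor): Attacker can switch to Monitor (0 → 10). Not NE.
(Monitor, Monitor, Patch): Defender can switch to Decoy (1 → 3). Not NE.
(Monitor, Monitor, Monitor): Defender gets 4, best alternative 1; Attacker gets 10, best alternative 0; Auditor gets 7, best alternative 1. No profitable deviation — NE.
(Decoy, Patch, Patch): Defender can switch to Monitor (2 → 9). Not NE.
(Decoy, Patch, Monitor): Defender can switch to Monitor (3 → 4). Not NE.
(Decoy, Monitor, Patch): Defender gets 3, best alternative 1; Attacker gets 12, best alternative 5; Auditor gets 9, best alternative 0. No profitable deviation — NE.
(Decoy, Monitor, Monitor): Defender can switch to Monitor (1 → 4). Not NE.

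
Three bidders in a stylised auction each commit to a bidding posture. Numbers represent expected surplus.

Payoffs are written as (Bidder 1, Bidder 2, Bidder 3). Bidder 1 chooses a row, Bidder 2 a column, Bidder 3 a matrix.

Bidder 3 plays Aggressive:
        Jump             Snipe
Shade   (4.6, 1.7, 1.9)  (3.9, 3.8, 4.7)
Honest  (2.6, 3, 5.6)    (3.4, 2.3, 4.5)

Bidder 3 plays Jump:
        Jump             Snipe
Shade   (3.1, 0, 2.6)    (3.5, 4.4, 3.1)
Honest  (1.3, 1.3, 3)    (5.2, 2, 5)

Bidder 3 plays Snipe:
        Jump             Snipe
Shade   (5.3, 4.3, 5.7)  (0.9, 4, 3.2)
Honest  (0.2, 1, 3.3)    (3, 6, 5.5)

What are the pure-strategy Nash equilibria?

Bidder 1 against (Jump, Aggressive): payoffs 4.6, 2.6 → best response Shade.
Bidder 1 against (Jump, Jump): payoffs 3.1, 1.3 → best response Shade.
Bidder 1 against (Jump, Snipe): payoffs 5.3, 0.2 → best response Shade.
Bidder 1 against (Snipe, Aggressive): payoffs 3.9, 3.4 → best response Shade.
Bidder 1 against (Snipe, Jump): payoffs 3.5, 5.2 → best response Honest.
Bidder 1 against (Snipe, Snipe): payoffs 0.9, 3 → best response Honest.
Bidder 2 against (Shade, Aggressive): payoffs 1.7, 3.8 → best response Snipe.
Bidder 2 against (Shade, Jump): payoffs 0, 4.4 → best response Snipe.
Bidder 2 against (Shade, Snipe): payoffs 4.3, 4 → best response Jump.
Bidder 2 against (Honest, Aggressive): payoffs 3, 2.3 → best response Jump.
Bidder 2 against (Honest, Jump): payoffs 1.3, 2 → best response Snipe.
Bidder 2 against (Honest, Snipe): payoffs 1, 6 → best response Snipe.
Bidder 3 against (Shade, Jump): payoffs 1.9, 2.6, 5.7 → best response Snipe.
Bidder 3 against (Shade, Snipe): payoffs 4.7, 3.1, 3.2 → best response Aggressive.
Bidder 3 against (Honest, Jump): payoffs 5.6, 3, 3.3 → best response Aggressive.
Bidder 3 against (Honest, Snipe): payoffs 4.5, 5, 5.5 → best response Snipe.
Mutual best responses: (Shade, Jump, Snipe); (Shade, Snipe, Aggressive); (Honest, Snipe, Snipe).

The pure Nash equilibria are (Shade, Jump, Snipe); (Shade, Snipe, Aggressive); (Honest, Snipe, Snipe).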